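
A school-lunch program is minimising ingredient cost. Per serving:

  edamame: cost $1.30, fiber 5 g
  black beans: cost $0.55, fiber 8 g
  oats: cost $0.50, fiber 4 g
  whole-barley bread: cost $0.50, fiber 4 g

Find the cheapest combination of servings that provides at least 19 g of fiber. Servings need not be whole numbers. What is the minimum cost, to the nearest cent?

Cost per g of fiber: black beans $0.0688, oats $0.1250, whole-barley bread $0.1250, edamame $0.2600.
With no serving limits, use only black beans: 19 g / 8 g = 2.375 servings × $0.55 = $1.31.

$1.31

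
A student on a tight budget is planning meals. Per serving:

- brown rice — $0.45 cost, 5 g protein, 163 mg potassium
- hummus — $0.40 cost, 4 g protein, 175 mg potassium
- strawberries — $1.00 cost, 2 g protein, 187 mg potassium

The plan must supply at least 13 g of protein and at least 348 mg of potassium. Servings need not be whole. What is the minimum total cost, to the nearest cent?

For a min-cost LP with two ≥-constraints, a basic feasible solution has at most two positive variables.
brown rice only: max(13/5, 348/163) = 2.6 servings → $1.17.
hummus only: max(13/4, 348/175) = 3.25 servings → $1.30.
strawberries only: max(13/2, 348/187) = 6.5 servings → $6.50.
brown rice + hummus with both targets exact would need a negative amount; discard.
brown rice + strawberries: the both-tight solution has a negative serving — not a feasible corner.
hummus + strawberries with both targets exact would need a negative amount; discard.
So the least-cost plan costs $1.17.

$1.17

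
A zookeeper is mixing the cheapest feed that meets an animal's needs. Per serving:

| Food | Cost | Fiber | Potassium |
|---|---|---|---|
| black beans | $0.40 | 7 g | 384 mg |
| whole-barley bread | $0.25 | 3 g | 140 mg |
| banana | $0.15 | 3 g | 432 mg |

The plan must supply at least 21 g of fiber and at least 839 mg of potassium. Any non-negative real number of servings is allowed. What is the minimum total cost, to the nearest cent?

This is a tiny linear program; its minimum lies at a vertex of the feasible set. List the vertices and price them.
black beans only: max(21/7, 839/384) = 3 servings → $1.20.
whole-barley bread only: max(21/3, 839/140) = 7 servings → $1.75.
banana only: max(21/3, 839/432) = 7 servings → $1.05.
black beans + whole-barley bread: the both-tight solution has a negative serving — not a feasible corner.
black beans + banana: intersection lies outside the first quadrant.
whole-barley bread + banana: the both-tight solution has a negative serving — not a feasible corner.
Cheapest feasible corner: $1.05.

$1.05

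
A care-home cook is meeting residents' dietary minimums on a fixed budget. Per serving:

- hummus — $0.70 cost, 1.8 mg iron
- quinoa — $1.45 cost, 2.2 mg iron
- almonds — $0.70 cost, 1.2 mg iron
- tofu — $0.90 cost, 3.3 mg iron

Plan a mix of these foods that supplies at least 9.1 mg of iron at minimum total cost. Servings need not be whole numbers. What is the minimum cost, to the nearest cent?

$2.48

Cost per mg of iron: tofu $0.2727, hummus $0.3889, almonds $0.5833, quinoa $0.6591.
With no serving limits, use only tofu: 9.1 mg / 3.3 mg = 2.758 servings × $0.90 = $2.48.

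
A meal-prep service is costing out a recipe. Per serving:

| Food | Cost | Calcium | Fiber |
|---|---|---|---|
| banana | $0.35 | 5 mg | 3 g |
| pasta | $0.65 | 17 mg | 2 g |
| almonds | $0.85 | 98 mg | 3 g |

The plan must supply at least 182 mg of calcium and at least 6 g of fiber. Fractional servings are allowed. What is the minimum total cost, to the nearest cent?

banana only: max(182/5, 6/3) = 36.4 servings → $12.74.
pasta only: max(182/17, 6/2) = 10.71 servings → $6.96.
almonds only: max(182/98, 6/3) = 2 servings → $1.70.
banana + pasta: intersection lies outside the first quadrant.
banana + almonds with both tight: 0.1505 servings and 1.849 servings → $1.62.
pasta + almonds with both tight: 0.2897 servings and 1.807 servings → $1.72.
Cheapest feasible corner: $1.62.

$1.62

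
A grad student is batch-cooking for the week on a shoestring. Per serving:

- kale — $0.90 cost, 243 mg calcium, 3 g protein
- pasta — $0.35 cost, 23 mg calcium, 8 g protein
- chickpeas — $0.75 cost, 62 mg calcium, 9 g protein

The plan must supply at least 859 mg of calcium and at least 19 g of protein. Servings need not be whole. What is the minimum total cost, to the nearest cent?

For a min-cost LP with two ≥-constraints, a basic feasible solution has at most two positive variables.
kale only: max(859/243, 19/3) = 6.333 servings → $5.70.
pasta only: max(859/23, 19/8) = 37.35 servings → $13.07.
chickpeas only: max(859/62, 19/9) = 13.85 servings → $10.39.
kale + pasta with both tight: 3.432 servings and 1.088 servings → $3.47.
kale + chickpeas with both tight: 3.275 servings and 1.019 servings → $3.71.
pasta + chickpeas with both targets exact would need a negative amount; discard.
Cheapest feasible corner: $3.47.

$3.47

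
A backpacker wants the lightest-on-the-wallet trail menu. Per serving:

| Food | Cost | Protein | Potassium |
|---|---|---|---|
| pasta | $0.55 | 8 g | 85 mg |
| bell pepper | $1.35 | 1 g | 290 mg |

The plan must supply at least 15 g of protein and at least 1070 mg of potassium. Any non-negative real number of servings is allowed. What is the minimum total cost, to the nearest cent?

$5.21

This is a tiny linear program; its minimum lies at a vertex of the feasible set. List the vertices and price them.
pasta only: max(15/8, 1070/85) = 12.59 servings → $6.92.
bell pepper only: max(15/1, 1070/290) = 15 servings → $20.25.
pasta + bell pepper with both tight: 1.468 servings and 3.26 servings → $5.21.
Cheapest feasible corner: $5.21.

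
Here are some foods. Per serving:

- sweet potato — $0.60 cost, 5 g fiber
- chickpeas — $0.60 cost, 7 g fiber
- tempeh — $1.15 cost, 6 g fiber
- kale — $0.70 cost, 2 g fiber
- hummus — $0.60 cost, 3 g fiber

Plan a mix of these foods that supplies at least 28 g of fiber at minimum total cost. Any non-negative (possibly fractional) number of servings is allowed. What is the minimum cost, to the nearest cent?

$2.40

Cost per g of fiber: chickpeas $0.0857, sweet potato $0.1200, tempeh $0.1917, hummus $0.2000, kale $0.3500.
With no serving limits, use only chickpeas: 28 g / 7 g = 4 servings × $0.60 = $2.40.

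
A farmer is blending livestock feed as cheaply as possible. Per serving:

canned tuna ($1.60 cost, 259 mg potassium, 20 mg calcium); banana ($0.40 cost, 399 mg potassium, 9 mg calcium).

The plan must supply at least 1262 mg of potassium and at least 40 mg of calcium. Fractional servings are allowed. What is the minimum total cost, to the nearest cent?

$1.78

canned tuna only: max(1262/259, 40/20) = 4.873 servings → $7.80.
banana only: max(1262/399, 40/9) = 4.444 servings → $1.78.
canned tuna + banana with both tight: 0.8147 servings and 2.634 servings → $2.36.
Cheapest feasible corner: $1.78.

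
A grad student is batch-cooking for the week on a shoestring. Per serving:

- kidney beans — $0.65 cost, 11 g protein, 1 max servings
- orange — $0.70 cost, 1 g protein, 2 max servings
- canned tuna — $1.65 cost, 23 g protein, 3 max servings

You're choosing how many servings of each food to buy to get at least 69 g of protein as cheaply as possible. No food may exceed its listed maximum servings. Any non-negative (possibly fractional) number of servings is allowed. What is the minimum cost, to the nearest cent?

Cost per g of protein: kidney beans $0.0591, canned tuna $0.0717, orange $0.7000.
Take 1 serving of kidney beans: +11.0 g protein for $0.65 (total $0.65, still need 58.0 g).
Take 2.522 servings of canned tuna: +58.0 g protein for $4.16 (total $4.81, still need 0.0 g).
Greedy by cheapest-per-g is optimal for a single linear constraint, so the minimum cost is $4.81.

$4.81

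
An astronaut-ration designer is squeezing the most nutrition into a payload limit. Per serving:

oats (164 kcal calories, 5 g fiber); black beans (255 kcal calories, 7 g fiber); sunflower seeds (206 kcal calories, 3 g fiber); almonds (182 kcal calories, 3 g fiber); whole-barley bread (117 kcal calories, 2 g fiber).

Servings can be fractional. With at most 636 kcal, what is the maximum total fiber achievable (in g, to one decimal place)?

19.4 g

Fiber per kcal: oats 0.03049, black beans 0.02745, whole-barley bread 0.01709, almonds 0.01648, sunflower seeds 0.01456.
With no serving limits, spend the whole calories allowance on oats: 636 kcal / 164 kcal × 5 g = 19.4 g.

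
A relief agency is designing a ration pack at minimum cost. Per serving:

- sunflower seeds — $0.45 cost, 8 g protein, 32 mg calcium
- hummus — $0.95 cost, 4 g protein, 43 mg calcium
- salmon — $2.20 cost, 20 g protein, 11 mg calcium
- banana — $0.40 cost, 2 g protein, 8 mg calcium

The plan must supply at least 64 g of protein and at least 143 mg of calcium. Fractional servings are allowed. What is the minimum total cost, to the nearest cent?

$3.60

With two linear requirements the optimum uses one or two foods; enumerate the corners.
sunflower seeds only: max(64/8, 143/32) = 8 servings → $3.60.
hummus only: max(64/4, 143/43) = 16 servings → $15.20.
salmon only: max(64/20, 143/11) = 13 servings → $28.60.
banana only: max(64/2, 143/8) = 32 servings → $12.80.
sunflower seeds + hummus: intersection lies outside the first quadrant.
sunflower seeds + salmon with both tight: 3.906 servings and 1.638 servings → $5.36.
sunflower seeds + banana (both tight): parallel constraints — no distinct corner.
hummus + salmon with both tight: 2.642 servings and 2.672 servings → $8.39.
hummus + banana with both targets exact would need a negative amount; discard.
salmon + banana with both tight: 1.638 servings and 15.62 servings → $9.85.
So the least-cost plan costs $3.60.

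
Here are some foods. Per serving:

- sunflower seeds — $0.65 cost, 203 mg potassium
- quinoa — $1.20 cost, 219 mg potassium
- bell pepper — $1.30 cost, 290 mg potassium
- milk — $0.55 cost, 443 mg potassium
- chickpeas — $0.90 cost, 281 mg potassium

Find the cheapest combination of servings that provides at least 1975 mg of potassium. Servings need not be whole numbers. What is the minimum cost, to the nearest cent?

Cost per mg of potassium: milk $0.0012, sunflower seeds $0.0032, chickpeas $0.0032, bell pepper $0.0045, quinoa $0.0055.
With no serving limits, use only milk: 1975 mg / 443 mg = 4.458 servings × $0.55 = $2.45.

$2.45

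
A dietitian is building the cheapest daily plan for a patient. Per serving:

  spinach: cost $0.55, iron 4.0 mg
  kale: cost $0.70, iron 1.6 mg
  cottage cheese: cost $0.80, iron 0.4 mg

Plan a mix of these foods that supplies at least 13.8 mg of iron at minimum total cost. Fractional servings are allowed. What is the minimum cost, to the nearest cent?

Cost per mg of iron: spinach $0.1375, kale $0.4375, cottage cheese $2.0000.
With no serving limits, use only spinach: 13.8 mg / 4.0 mg = 3.45 servings × $0.55 = $1.90.

$1.90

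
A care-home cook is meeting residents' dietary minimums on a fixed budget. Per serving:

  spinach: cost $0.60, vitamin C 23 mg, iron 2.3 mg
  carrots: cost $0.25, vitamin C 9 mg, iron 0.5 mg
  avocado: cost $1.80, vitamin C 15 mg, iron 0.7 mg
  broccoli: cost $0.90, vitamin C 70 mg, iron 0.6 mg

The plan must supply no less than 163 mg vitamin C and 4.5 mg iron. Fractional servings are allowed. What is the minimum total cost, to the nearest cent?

At the optimum either one food covers both requirements or two foods hit both targets exactly; no other combination can be cheaper.
spinach only: max(163/23, 4.5/2.3) = 7.087 servings → $4.25.
carrots only: max(163/9, 4.5/0.5) = 18.11 servings → $4.53.
avocado only: max(163/15, 4.5/0.7) = 10.87 servings → $19.56.
broccoli only: max(163/70, 4.5/0.6) = 7.5 servings → $6.75.
spinach + carrots with both targets exact would need a negative amount; discard.
spinach + avocado: the both-tight solution has a negative serving — not a feasible corner.
spinach + broccoli with both tight: 1.476 servings and 1.844 servings → $2.54.
carrots + avocado with both targets exact would need a negative amount; discard.
carrots + broccoli with both tight: 7.338 servings and 1.385 servings → $3.08.
avocado + broccoli with both tight: 5.43 servings and 1.165 servings → $10.82.
The minimum over all feasible corners is $2.54.

$2.54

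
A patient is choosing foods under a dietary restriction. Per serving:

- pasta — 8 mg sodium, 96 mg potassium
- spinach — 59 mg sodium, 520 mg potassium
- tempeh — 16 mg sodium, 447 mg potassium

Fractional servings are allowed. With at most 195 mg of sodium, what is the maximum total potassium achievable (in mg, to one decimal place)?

5447.8 mg

Potassium per mg sodium: tempeh 27.94, pasta 12, spinach 8.814.
With no serving limits, spend the whole sodium allowance on tempeh: 195 mg / 16 mg × 447 mg = 5447.8 mg.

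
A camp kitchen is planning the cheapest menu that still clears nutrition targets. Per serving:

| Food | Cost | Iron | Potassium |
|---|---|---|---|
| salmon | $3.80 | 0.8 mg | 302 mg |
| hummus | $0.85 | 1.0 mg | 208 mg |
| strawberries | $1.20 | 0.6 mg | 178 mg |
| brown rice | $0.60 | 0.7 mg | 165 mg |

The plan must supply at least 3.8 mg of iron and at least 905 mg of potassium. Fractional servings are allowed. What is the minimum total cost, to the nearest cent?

For a min-cost LP with two ≥-constraints, a basic feasible solution has at most two positive variables.
salmon only: max(3.8/0.8, 905/302) = 4.75 servings → $18.05.
hummus only: max(3.8/1.0, 905/208) = 4.351 servings → $3.70.
strawberries only: max(3.8/0.6, 905/178) = 6.333 servings → $7.60.
brown rice only: max(3.8/0.7, 905/165) = 5.485 servings → $3.29.
salmon + hummus with both tight: 0.8451 servings and 3.124 servings → $5.87.
salmon + strawberries: intersection lies outside the first quadrant.
salmon + brown rice with both tight: 0.08186 servings and 5.335 servings → $3.51.
hummus + strawberries with both tight: 2.508 servings and 2.154 servings → $4.72.
hummus + brown rice: intersection lies outside the first quadrant.
strawberries + brown rice with both tight: 0.2539 servings and 5.211 servings → $3.43.
So the least-cost plan costs $3.29.

$3.29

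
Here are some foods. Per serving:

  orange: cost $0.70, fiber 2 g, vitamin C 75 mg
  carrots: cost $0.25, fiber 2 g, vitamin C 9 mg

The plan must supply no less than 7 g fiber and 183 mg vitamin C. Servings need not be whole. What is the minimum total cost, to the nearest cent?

$1.91

With two linear requirements the optimum uses one or two foods; enumerate the corners.
orange only: max(7/2, 183/75) = 3.5 servings → $2.45.
carrots only: max(7/2, 183/9) = 20.33 servings → $5.08.
orange + carrots with both tight: 2.295 servings and 1.205 servings → $1.91.
Cheapest feasible corner: $1.91.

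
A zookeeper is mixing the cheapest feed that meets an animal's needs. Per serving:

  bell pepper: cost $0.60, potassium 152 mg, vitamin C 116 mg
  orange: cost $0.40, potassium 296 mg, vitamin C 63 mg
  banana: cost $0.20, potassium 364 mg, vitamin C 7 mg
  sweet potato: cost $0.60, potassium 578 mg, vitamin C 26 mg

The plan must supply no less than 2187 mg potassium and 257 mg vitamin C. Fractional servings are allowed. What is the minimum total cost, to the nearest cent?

$2.09

Minimising a linear cost over {potassium ≥ 2187, vitamin C ≥ 257, servings ≥ 0} — the optimum is at a vertex, using one or two foods.
bell pepper only: max(2187/152, 257/116) = 14.39 servings → $8.63.
orange only: max(2187/296, 257/63) = 7.389 servings → $2.96.
banana only: max(2187/364, 257/7) = 36.71 servings → $7.34.
sweet potato only: max(2187/578, 257/26) = 9.885 servings → $5.93.
bell pepper + orange: the both-tight solution has a negative serving — not a feasible corner.
bell pepper + banana with both tight: 1.901 servings and 5.214 servings → $2.18.
bell pepper + sweet potato with both tight: 1.453 servings and 3.402 servings → $2.91.
orange + banana with both tight: 3.751 servings and 2.958 servings → $2.09.
orange + sweet potato with both tight: 3.193 servings and 2.149 servings → $2.57.
banana + sweet potato with both targets exact would need a negative amount; discard.
Cheapest feasible corner: $2.09.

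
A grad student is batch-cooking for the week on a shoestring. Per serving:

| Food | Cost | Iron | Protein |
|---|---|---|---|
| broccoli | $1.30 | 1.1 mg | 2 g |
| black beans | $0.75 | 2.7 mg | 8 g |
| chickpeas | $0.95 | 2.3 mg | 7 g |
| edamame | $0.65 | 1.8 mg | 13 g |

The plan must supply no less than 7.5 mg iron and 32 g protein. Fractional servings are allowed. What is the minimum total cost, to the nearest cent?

A basic optimal solution has at most two foods positive. Try each food alone and each pair with both targets met exactly.
broccoli only: max(7.5/1.1, 32/2) = 16 servings → $20.80.
black beans only: max(7.5/2.7, 32/8) = 4 servings → $3.00.
chickpeas only: max(7.5/2.3, 32/7) = 4.571 servings → $4.34.
edamame only: max(7.5/1.8, 32/13) = 4.167 servings → $2.71.
broccoli + black beans: the both-tight solution has a negative serving — not a feasible corner.
broccoli + chickpeas: the both-tight solution has a negative serving — not a feasible corner.
broccoli + edamame with both tight: 3.729 servings and 1.888 servings → $6.07.
black beans + chickpeas: the both-tight solution has a negative serving — not a feasible corner.
black beans + edamame with both tight: 1.928 servings and 1.275 servings → $2.27.
chickpeas + edamame with both tight: 2.306 servings and 1.22 servings → $2.98.
The minimum over all feasible corners is $2.27.

$2.27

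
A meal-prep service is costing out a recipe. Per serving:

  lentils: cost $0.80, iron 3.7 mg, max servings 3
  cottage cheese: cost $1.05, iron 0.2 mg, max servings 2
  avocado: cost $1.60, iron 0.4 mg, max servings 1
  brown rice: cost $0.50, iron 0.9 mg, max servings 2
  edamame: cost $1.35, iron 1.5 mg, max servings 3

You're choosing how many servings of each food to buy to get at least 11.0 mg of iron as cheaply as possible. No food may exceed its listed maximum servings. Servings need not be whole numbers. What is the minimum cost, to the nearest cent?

$2.38

Cost per mg of iron: lentils $0.2162, brown rice $0.5556, edamame $0.9000, avocado $4.0000, cottage cheese $5.2500.
Take 2.973 servings of lentils: +11.0 mg iron for $2.38 (total $2.38, still need 0.0 mg).
Greedy by cheapest-per-mg is optimal for a single linear constraint, so the minimum cost is $2.38.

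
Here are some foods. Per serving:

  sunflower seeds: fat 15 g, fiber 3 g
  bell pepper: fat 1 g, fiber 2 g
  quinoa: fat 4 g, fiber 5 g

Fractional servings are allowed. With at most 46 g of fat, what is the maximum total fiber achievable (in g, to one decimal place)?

92.0 g

Fiber per g fat: bell pepper 2, quinoa 1.25, sunflower seeds 0.2.
With no serving limits, spend the whole fat allowance on bell pepper: 46 g / 1 g × 2 g = 92.0 g.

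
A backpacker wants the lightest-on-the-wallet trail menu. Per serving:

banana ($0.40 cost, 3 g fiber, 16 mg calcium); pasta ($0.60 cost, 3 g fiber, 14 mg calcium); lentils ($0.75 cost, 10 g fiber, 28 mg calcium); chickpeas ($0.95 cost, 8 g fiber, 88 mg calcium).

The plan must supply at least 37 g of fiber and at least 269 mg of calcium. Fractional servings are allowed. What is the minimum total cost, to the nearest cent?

Check every corner: each single food scaled to meet both minima, and each pair solved so both constraints bind.
banana only: max(37/3, 269/16) = 16.81 servings → $6.72.
pasta only: max(37/3, 269/14) = 19.21 servings → $11.53.
lentils only: max(37/10, 269/28) = 9.607 servings → $7.21.
chickpeas only: max(37/8, 269/88) = 4.625 servings → $4.39.
banana + pasta with both targets exact would need a negative amount; discard.
banana + lentils: intersection lies outside the first quadrant.
banana + chickpeas with both tight: 8.118 servings and 1.581 servings → $4.75.
pasta + lentils with both targets exact would need a negative amount; discard.
pasta + chickpeas with both tight: 7.263 servings and 1.901 servings → $6.16.
lentils + chickpeas with both tight: 1.683 servings and 2.521 servings → $3.66.
So the least-cost plan costs $3.66.

$3.66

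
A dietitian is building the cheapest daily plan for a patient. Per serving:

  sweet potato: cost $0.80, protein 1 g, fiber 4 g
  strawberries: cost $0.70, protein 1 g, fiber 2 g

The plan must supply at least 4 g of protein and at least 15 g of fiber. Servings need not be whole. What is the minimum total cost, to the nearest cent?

sweet potato only: max(4/1, 15/4) = 4 servings → $3.20.
strawberries only: max(4/1, 15/2) = 7.5 servings → $5.25.
sweet potato + strawberries with both tight: 3.5 servings and 0.5 servings → $3.15.
Cheapest feasible corner: $3.15.

$3.15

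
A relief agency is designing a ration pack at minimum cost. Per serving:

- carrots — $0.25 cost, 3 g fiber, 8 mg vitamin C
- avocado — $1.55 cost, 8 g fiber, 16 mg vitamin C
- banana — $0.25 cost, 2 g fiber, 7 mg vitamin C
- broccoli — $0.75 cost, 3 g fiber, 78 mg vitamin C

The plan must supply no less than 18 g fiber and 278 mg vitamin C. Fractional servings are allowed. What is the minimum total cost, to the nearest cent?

At the optimum either one food covers both requirements or two foods hit both targets exactly; no other combination can be cheaper.
carrots only: max(18/3, 278/8) = 34.75 servings → $8.69.
avocado only: max(18/8, 278/16) = 17.38 servings → $26.93.
banana only: max(18/2, 278/7) = 39.71 servings → $9.93.
broccoli only: max(18/3, 278/78) = 6 servings → $4.50.
carrots + avocado: intersection lies outside the first quadrant.
carrots + banana with both targets exact would need a negative amount; discard.
carrots + broccoli with both tight: 2.714 servings and 3.286 servings → $3.14.
avocado + banana: the both-tight solution has a negative serving — not a feasible corner.
avocado + broccoli with both tight: 0.9896 servings and 3.361 servings → $4.05.
banana + broccoli with both tight: 4.222 servings and 3.185 servings → $3.44.
Cheapest feasible corner: $3.14.

$3.14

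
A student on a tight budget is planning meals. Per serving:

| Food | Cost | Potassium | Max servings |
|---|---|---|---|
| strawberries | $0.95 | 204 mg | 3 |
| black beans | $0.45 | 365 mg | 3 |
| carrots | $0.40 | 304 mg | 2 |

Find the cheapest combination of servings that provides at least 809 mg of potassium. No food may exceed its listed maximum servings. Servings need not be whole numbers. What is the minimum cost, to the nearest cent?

Cost per mg of potassium: black beans $0.0012, carrots $0.0013, strawberries $0.0047.
Take 2.216 servings of black beans: +809.0 mg potassium for $1.00 (total $1.00, still need 0.0 mg).
Greedy by cheapest-per-mg is optimal for a single linear constraint, so the minimum cost is $1.00.

$1.00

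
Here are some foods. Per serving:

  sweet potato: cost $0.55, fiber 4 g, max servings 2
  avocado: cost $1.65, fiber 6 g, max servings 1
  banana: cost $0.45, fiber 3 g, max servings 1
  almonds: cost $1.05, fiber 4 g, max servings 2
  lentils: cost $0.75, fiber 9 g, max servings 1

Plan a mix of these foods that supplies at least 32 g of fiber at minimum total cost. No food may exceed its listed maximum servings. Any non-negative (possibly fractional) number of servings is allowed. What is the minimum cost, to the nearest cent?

Cost per g of fiber: lentils $0.0833, sweet potato $0.1375, banana $0.1500, almonds $0.2625, avocado $0.2750.
Take 1 serving of lentils: +9.0 g fiber for $0.75 (total $0.75, still need 23.0 g).
Take 2 servings of sweet potato: +8.0 g fiber for $1.10 (total $1.85, still need 15.0 g).
Take 1 serving of banana: +3.0 g fiber for $0.45 (total $2.30, still need 12.0 g).
Take 2 servings of almonds: +8.0 g fiber for $2.10 (total $4.40, still need 4.0 g).
Take 0.6667 servings of avocado: +4.0 g fiber for $1.10 (total $5.50, still need 0.0 g).
Filling from the cheapest source first is optimal under one linear minimum: $5.50.

$5.50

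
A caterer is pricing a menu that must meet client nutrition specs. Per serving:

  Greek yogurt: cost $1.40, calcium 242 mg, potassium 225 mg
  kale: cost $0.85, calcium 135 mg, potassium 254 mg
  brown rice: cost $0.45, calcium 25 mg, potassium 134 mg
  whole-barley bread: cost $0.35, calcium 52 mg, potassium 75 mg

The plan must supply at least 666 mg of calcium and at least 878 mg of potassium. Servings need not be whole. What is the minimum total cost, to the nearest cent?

$3.99

A basic optimal solution has at most two foods positive. Try each food alone and each pair with both targets met exactly.
Greek yogurt only: max(666/242, 878/225) = 3.902 servings → $5.46.
kale only: max(666/135, 878/254) = 4.933 servings → $4.19.
brown rice only: max(666/25, 878/134) = 26.64 servings → $11.99.
whole-barley bread only: max(666/52, 878/75) = 12.81 servings → $4.48.
Greek yogurt + kale with both tight: 1.628 servings and 2.014 servings → $3.99.
Greek yogurt + brown rice with both tight: 2.511 servings and 2.337 servings → $4.57.
Greek yogurt + whole-barley bread with both tight: 0.6657 servings and 9.709 servings → $4.33.
kale + brown rice: intersection lies outside the first quadrant.
kale + whole-barley bread: intersection lies outside the first quadrant.
brown rice + whole-barley bread: the both-tight solution has a negative serving — not a feasible corner.
The minimum over all feasible corners is $3.99.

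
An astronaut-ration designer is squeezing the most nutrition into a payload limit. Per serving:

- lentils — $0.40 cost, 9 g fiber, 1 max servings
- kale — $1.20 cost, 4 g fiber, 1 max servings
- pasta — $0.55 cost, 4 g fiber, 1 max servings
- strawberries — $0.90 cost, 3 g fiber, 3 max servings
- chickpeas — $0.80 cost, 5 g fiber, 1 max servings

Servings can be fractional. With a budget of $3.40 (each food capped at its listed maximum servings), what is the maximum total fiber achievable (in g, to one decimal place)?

Fiber per dollar: lentils 22.5, pasta 7.273, chickpeas 6.25, kale 3.333, strawberries 3.333.
Take 1 serving of lentils: spends $0.40, +9.0 g fiber (running total 9.0 g).
Take 1 serving of pasta: spends $0.55, +4.0 g fiber (running total 13.0 g).
Take 1 serving of chickpeas: spends $0.80, +5.0 g fiber (running total 18.0 g).
Take 1 serving of kale: spends $1.20, +4.0 g fiber (running total 22.0 g).
Take 0.5 servings of strawberries: spends $0.45, +1.5 g fiber (running total 23.5 g).
Greedy by best ratio exhausts the cost allowance optimally: 23.5 g.

23.5 g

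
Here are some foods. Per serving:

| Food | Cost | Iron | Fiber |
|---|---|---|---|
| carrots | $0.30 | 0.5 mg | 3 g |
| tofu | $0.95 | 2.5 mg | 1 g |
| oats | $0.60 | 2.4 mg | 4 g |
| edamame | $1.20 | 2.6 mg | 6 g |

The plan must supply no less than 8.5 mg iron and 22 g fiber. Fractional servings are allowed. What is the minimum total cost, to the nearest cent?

With two linear requirements the optimum uses one or two foods; enumerate the corners.
carrots only: max(8.5/0.5, 22/3) = 17 servings → $5.10.
tofu only: max(8.5/2.5, 22/1) = 22 servings → $20.90.
oats only: max(8.5/2.4, 22/4) = 5.5 servings → $3.30.
edamame only: max(8.5/2.6, 22/6) = 3.667 servings → $4.40.
carrots + tofu with both tight: 6.643 servings and 2.071 servings → $3.96.
carrots + oats with both tight: 3.615 servings and 2.788 servings → $2.76.
carrots + edamame with both tight: 1.292 servings and 3.021 servings → $4.01.
tofu + oats: the both-tight solution has a negative serving — not a feasible corner.
tofu + edamame: intersection lies outside the first quadrant.
oats + edamame: the both-tight solution has a negative serving — not a feasible corner.
Cheapest feasible corner: $2.76.

$2.76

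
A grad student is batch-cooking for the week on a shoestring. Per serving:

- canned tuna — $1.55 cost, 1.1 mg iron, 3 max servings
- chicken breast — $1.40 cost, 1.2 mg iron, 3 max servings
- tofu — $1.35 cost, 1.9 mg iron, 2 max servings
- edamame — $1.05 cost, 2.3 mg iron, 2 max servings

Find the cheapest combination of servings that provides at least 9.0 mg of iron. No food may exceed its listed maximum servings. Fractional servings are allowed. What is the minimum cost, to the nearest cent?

Cost per mg of iron: edamame $0.4565, tofu $0.7105, chicken breast $1.1667, canned tuna $1.4091.
Take 2 servings of edamame: +4.6 mg iron for $2.10 (total $2.10, still need 4.4 mg).
Take 2 servings of tofu: +3.8 mg iron for $2.70 (total $4.80, still need 0.6 mg).
Take 0.5 servings of chicken breast: +0.6 mg iron for $0.70 (total $5.50, still need 0.0 mg).
Filling from the cheapest source first is optimal under one linear minimum: $5.50.

$5.50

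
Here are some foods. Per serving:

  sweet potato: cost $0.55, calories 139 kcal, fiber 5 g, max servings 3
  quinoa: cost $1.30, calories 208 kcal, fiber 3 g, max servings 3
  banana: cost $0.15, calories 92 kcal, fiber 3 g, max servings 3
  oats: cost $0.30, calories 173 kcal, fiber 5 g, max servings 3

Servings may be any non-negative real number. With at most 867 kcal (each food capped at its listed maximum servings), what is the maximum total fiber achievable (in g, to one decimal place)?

Fiber per kcal: sweet potato 0.03597, banana 0.03261, oats 0.0289, quinoa 0.01442.
Take 3 servings of sweet potato: uses 417 kcal, +15.0 g fiber (running total 15.0 g).
Take 3 servings of banana: uses 276 kcal, +9.0 g fiber (running total 24.0 g).
Take 1.006 servings of oats: uses 174 kcal, +5.0 g fiber (running total 29.0 g).
Greedy by best ratio exhausts the calories allowance optimally: 29.0 g.

29.0 g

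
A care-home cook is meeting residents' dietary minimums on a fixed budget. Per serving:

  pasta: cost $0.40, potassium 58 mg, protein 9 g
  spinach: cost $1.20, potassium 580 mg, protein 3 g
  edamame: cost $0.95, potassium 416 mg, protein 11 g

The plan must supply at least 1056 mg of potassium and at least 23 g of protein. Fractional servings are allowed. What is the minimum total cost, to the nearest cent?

$2.36

With two linear requirements the optimum uses one or two foods; enumerate the corners.
pasta only: max(1056/58, 23/9) = 18.21 servings → $7.28.
spinach only: max(1056/580, 23/3) = 7.667 servings → $9.20.
edamame only: max(1056/416, 23/11) = 2.538 servings → $2.41.
pasta + spinach with both tight: 2.016 servings and 1.619 servings → $2.75.
pasta + edamame: the both-tight solution has a negative serving — not a feasible corner.
spinach + edamame with both tight: 0.3991 servings and 1.982 servings → $2.36.
So the least-cost plan costs $2.36.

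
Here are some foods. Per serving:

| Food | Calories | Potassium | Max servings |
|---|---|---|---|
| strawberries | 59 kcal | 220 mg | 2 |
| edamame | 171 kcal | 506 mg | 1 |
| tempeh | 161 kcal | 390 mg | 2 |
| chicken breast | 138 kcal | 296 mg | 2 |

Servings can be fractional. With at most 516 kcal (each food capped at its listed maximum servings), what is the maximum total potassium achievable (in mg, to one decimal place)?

Potassium per kcal: strawberries 3.729, edamame 2.959, tempeh 2.422, chicken breast 2.145.
Take 2 servings of strawberries: uses 118 kcal, +440.0 mg potassium (running total 440.0 mg).
Take 1 serving of edamame: uses 171 kcal, +506.0 mg potassium (running total 946.0 mg).
Take 1.41 servings of tempeh: uses 227 kcal, +549.9 mg potassium (running total 1495.9 mg).
Greedy by best ratio exhausts the calories allowance optimally: 1495.9 mg.

1495.9 mg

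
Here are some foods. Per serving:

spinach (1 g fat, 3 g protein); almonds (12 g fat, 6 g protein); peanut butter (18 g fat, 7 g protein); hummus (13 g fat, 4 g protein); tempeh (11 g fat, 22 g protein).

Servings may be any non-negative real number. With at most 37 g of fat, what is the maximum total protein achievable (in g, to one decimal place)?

111.0 g

Protein per g fat: spinach 3, tempeh 2, almonds 0.5, peanut butter 0.3889, hummus 0.3077.
With no serving limits, spend the whole fat allowance on spinach: 37 g / 1 g × 3 g = 111.0 g.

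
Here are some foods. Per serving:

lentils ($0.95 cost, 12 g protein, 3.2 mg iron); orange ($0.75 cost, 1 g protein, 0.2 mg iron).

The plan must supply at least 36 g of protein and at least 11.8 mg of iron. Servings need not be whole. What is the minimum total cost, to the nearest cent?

$3.50

Compare the cost at each extreme point of the feasible region.
lentils only: max(36/12, 11.8/3.2) = 3.688 servings → $3.50.
orange only: max(36/1, 11.8/0.2) = 59 servings → $44.25.
lentils + orange: intersection lies outside the first quadrant.
Cheapest feasible corner: $3.50.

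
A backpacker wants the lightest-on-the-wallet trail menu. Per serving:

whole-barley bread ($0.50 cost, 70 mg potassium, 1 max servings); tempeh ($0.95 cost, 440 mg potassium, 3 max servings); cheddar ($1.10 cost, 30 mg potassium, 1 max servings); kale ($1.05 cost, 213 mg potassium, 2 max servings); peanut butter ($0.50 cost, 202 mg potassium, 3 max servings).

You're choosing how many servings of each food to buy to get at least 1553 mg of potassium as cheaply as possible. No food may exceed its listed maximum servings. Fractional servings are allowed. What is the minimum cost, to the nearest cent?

$3.43

Cost per mg of potassium: tempeh $0.0022, peanut butter $0.0025, kale $0.0049, whole-barley bread $0.0071, cheddar $0.0367.
Take 3 servings of tempeh: +1320.0 mg potassium for $2.85 (total $2.85, still need 233.0 mg).
Take 1.153 servings of peanut butter: +233.0 mg potassium for $0.58 (total $3.43, still need 0.0 mg).
Filling from the cheapest source first is optimal under one linear minimum: $3.43.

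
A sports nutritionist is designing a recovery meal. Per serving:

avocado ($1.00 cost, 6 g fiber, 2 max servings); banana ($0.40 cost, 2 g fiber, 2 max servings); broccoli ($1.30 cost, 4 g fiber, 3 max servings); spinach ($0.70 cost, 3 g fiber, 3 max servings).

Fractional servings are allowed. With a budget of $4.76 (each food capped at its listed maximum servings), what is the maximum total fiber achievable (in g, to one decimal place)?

Fiber per dollar: avocado 6, banana 5, spinach 4.286, broccoli 3.077.
Take 2 servings of avocado: spends $2.00, +12.0 g fiber (running total 12.0 g).
Take 2 servings of banana: spends $0.80, +4.0 g fiber (running total 16.0 g).
Take 2.8 servings of spinach: spends $1.96, +8.4 g fiber (running total 24.4 g).
Filling greedily by fiber-per-dollar is optimal for one linear limit, giving 24.4 g.

24.4 g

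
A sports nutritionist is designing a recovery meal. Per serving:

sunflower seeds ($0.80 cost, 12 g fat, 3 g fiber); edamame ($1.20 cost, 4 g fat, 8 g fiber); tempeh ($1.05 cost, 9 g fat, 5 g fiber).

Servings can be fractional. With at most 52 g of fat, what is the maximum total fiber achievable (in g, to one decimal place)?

104.0 g

Fiber per g fat: edamame 2, tempeh 0.5556, sunflower seeds 0.25.
With no serving limits, spend the whole fat allowance on edamame: 52 g / 4 g × 8 g = 104.0 g.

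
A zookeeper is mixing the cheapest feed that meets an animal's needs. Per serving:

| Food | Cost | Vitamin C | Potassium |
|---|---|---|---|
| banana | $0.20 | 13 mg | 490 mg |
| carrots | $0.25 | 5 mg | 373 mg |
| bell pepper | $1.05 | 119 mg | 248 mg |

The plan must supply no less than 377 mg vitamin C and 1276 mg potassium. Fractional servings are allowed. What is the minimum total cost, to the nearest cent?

The cheapest plan sits at a corner of the feasible region — with two constraints it uses at most two foods.
banana only: max(377/13, 1276/490) = 29 servings → $5.80.
carrots only: max(377/5, 1276/373) = 75.4 servings → $18.85.
bell pepper only: max(377/119, 1276/248) = 5.145 servings → $5.40.
banana + carrots: the both-tight solution has a negative serving — not a feasible corner.
banana + bell pepper with both tight: 1.059 servings and 3.052 servings → $3.42.
carrots + bell pepper with both tight: 1.352 servings and 3.111 servings → $3.60.
Cheapest feasible corner: $3.42.

$3.42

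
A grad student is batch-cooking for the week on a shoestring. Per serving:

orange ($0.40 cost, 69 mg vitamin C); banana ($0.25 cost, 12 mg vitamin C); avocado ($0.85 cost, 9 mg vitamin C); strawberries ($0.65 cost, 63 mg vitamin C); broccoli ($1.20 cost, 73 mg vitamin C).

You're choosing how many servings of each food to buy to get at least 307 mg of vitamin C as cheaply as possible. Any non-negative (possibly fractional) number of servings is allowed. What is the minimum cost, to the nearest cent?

$1.78

Cost per mg of vitamin C: orange $0.0058, strawberries $0.0103, broccoli $0.0164, banana $0.0208, avocado $0.0944.
With no serving limits, use only orange: 307 mg / 69 mg = 4.449 servings × $0.40 = $1.78.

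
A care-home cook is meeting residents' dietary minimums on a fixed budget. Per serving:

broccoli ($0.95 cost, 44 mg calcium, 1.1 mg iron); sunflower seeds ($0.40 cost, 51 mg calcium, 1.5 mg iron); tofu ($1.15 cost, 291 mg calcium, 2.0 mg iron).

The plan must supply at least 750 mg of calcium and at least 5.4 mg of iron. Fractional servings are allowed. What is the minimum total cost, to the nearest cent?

$3.01

Compare the cost at each extreme point of the feasible region.
broccoli only: max(750/44, 5.4/1.1) = 17.05 servings → $16.19.
sunflower seeds only: max(750/51, 5.4/1.5) = 14.71 servings → $5.88.
tofu only: max(750/291, 5.4/2.0) = 2.7 servings → $3.10.
broccoli + sunflower seeds: intersection lies outside the first quadrant.
broccoli + tofu with both tight: 0.3076 servings and 2.531 servings → $3.20.
sunflower seeds + tofu with both tight: 0.2135 servings and 2.54 servings → $3.01.
So the least-cost plan costs $3.01.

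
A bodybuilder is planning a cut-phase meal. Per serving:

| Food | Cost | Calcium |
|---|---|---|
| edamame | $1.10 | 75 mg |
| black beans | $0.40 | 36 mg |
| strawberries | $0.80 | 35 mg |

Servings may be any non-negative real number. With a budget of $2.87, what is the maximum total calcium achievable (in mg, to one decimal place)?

Calcium per dollar: black beans 90, edamame 68.18, strawberries 43.75.
With no serving limits, spend the whole cost allowance on black beans: $2.87 / $0.40 × 36 mg = 258.3 mg.

258.3 mg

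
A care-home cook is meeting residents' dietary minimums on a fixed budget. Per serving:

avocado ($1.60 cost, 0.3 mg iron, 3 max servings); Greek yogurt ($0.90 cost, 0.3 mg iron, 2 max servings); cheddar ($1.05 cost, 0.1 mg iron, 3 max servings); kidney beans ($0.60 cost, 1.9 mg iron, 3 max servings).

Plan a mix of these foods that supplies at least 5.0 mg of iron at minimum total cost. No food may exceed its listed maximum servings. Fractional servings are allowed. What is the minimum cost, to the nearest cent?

Cost per mg of iron: kidney beans $0.3158, Greek yogurt $3.0000, avocado $5.3333, cheddar $10.5000.
Take 2.632 servings of kidney beans: +5.0 mg iron for $1.58 (total $1.58, still need 0.0 mg).
Greedy by cheapest-per-mg is optimal for a single linear constraint, so the minimum cost is $1.58.

$1.58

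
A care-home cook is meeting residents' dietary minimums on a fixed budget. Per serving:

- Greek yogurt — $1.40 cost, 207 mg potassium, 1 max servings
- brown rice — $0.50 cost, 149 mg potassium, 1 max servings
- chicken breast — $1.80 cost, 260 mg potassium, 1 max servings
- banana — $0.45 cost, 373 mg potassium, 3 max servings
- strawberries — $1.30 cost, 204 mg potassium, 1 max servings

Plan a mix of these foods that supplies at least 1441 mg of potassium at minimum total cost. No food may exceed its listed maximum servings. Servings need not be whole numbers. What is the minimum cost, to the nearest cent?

$2.95

Cost per mg of potassium: banana $0.0012, brown rice $0.0034, strawberries $0.0064, Greek yogurt $0.0068, chicken breast $0.0069.
Take 3 servings of banana: +1119.0 mg potassium for $1.35 (total $1.35, still need 322.0 mg).
Take 1 serving of brown rice: +149.0 mg potassium for $0.50 (total $1.85, still need 173.0 mg).
Take 0.848 servings of strawberries: +173.0 mg potassium for $1.10 (total $2.95, still need 0.0 mg).
Greedy by cheapest-per-mg is optimal for a single linear constraint, so the minimum cost is $2.95.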